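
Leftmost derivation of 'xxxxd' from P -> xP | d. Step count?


Derivation: P => xP => xxP => xxxP => xxxxP => xxxxd
Steps: 5


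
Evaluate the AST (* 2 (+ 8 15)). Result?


Evaluate inner: (+ 8 15) = 23
Evaluate root: (* 2 23) = 46
Result: 46


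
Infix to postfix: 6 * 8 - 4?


Left to right (same or higher precedence on left)
Postfix: 6 8 * 4 -


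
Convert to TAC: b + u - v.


Break into single-operator statements:
t1 = b + u
t2 = t1 - v


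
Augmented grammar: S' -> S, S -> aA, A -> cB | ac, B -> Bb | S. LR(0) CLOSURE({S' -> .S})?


Start: S' -> .S
For each item with dot before a nonterminal B, add B -> .γ for every B-production
Closure: [S' -> .S, S -> .aA]


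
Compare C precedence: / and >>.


'/' is multiplicative (level 10); '>>' is shift (level 8)
Higher level binds tighter
'/' has higher precedence than '>>'


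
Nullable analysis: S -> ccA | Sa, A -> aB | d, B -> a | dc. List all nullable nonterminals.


A nonterminal is nullable iff some alternative derives ε (directly, or every symbol in it is nullable)
Nullable: {}


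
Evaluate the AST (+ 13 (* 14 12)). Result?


Evaluate inner: (* 14 12) = 168
Evaluate root: (+ 13 168) = 181
Result: 181


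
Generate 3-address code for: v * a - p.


Break into single-operator statements:
t1 = v * a
t2 = t1 - p


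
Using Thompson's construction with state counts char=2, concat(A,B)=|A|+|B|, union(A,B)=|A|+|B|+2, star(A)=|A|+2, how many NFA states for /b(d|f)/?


Syntax tree has 3 char leaf(s), 1 union(s), 0 star(s)
chars contribute 3×2 = 6; each union adds +2; each star adds +2
Total: 6 + 2 + 0 = 8 states


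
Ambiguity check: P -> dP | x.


right-linear, alternatives start with distinct terminals 'd' vs 'x': unique leftmost derivation
Unambiguous


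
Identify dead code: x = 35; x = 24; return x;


first assignment to x is overwritten before any read
Dead: 'x = 35'


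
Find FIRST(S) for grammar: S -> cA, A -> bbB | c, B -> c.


Per alternative of S: FIRST(cA) = {c}
FIRST(S) = {c}


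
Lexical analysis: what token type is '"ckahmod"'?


Pattern: double-quoted sequence
Type: STRING_LITERAL


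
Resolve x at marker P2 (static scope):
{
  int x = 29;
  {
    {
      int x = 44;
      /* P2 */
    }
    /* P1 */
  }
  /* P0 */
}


x declared in the same block as P2
x = 44


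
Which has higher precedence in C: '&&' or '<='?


'<=' is relational (level 7); '&&' is logical AND (level 2)
Higher level binds tighter
'<=' has higher precedence than '&&'


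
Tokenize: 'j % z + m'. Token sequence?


Scan left to right, longest-match per lexeme
Tokens: ID(j), OP(%), ID(z), OP(+), ID(m)


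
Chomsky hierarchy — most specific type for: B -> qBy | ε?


Single nonterminal LHS, but q^n y^n is not regular
Classification: Type 2 (Context-Free)


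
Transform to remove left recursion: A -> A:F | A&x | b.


Left-recursive alternatives: A:F, A&x; non-recursive: b
Introduce A': A -> bA', A' -> :FA' | &xA' | ε


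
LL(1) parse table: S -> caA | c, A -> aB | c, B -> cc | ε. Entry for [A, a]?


For [A, a]: 'a' ∈ FIRST(aB)
Entry: A -> aB


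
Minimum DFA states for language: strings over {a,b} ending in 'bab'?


Track the longest suffix of input matching a prefix of 'bab': 4 classes (prefixes of length 0..3)
Minimal DFA: 4 states


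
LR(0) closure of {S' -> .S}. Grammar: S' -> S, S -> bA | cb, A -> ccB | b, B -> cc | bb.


Start: S' -> .S
For each item with dot before a nonterminal B, add B -> .γ for every B-production
Closure: [S' -> .S, S -> .bA, S -> .cb]


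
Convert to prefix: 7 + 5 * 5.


'*' binds tighter: tree is (+ 7 (* 5 5))
Prefix: + 7 * 5 5


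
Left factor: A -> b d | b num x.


Common prefix: 'b'
Factored: A -> b A', A' -> d | num x


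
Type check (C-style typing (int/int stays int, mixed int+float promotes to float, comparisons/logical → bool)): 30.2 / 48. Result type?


Operand types: float / int
Rule: mixed int/float promotes to float; int/int stays int
Result type: float


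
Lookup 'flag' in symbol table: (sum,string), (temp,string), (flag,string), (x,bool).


Lookup 'flag' → type string


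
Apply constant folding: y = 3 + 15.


3 + 15 = 18 at compile time
Optimized: y = 18


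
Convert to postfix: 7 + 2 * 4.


* has higher precedence, evaluate 2*4 first
Postfix: 7 2 4 * +


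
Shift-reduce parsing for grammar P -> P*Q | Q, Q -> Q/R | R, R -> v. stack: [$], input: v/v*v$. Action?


no handle on stack; shift 'v'
Action: shift


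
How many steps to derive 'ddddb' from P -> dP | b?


Derivation: P => dP => ddP => dddP => ddddP => ddddb
Steps: 5


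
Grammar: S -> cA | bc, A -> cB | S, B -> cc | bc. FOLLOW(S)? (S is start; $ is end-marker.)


$ ∈ FOLLOW(S). For each A -> αBβ: add FIRST(β)\{ε} to FOLLOW(B); if β nullable, add FOLLOW(A).
FOLLOW(S) = {$}


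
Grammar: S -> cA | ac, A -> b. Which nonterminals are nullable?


A nonterminal is nullable iff some alternative derives ε (directly, or every symbol in it is nullable)
Nullable: {}


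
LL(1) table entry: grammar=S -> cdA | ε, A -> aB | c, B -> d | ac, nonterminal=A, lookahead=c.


For [A, c]: 'c' ∈ FIRST(c)
Entry: A -> c


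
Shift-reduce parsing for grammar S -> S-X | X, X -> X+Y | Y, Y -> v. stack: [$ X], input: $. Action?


lookahead ∉ {+} so X won't extend; reduce S -> X
Action: reduce (S -> X)


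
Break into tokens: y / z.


Scan left to right, longest-match per lexeme
Tokens: ID(y), OP(/), ID(z)


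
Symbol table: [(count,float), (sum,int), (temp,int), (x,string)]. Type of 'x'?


Lookup 'x' → type string


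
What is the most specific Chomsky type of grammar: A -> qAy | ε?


Single nonterminal LHS, but q^n y^n is not regular
Classification: Type 2 (Context-Free)


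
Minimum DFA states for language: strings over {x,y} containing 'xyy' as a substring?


KMP-style automaton: 3 progress states + 1 absorbing accept = 4
Minimal DFA: 4 states


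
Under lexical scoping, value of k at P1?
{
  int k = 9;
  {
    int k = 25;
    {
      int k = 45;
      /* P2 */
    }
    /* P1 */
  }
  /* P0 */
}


k declared in the same block as P1
k = 25


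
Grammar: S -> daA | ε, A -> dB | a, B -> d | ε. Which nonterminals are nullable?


A nonterminal is nullable iff some alternative derives ε (directly, or every symbol in it is nullable)
Nullable: {B, S}


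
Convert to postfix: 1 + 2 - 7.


Left to right (same or higher precedence on left)
Postfix: 1 2 + 7 -


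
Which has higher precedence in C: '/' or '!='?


'/' is multiplicative (level 10); '!=' is equality (level 6)
Higher level binds tighter
'/' has higher precedence than '!='


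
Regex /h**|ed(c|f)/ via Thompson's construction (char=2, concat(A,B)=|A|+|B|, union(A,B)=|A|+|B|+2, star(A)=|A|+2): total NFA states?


Syntax tree has 5 char leaf(s), 2 union(s), 2 star(s)
chars contribute 5×2 = 10; each union adds +2; each star adds +2
Total: 10 + 4 + 4 = 18 states


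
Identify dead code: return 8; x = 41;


statement follows a return and is unreachable
Dead: 'x = 41'


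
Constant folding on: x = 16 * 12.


16 * 12 = 192 at compile time
Optimized: x = 192


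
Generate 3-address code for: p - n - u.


Break into single-operator statements:
t1 = p - n
t2 = t1 - u


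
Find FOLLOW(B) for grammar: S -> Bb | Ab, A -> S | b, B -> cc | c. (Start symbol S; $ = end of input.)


$ ∈ FOLLOW(S). For each A -> αBβ: add FIRST(β)\{ε} to FOLLOW(B); if β nullable, add FOLLOW(A).
FOLLOW(B) = {b}


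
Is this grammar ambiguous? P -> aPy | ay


balanced a^n…y^n: each string has a unique parse
Unambiguous


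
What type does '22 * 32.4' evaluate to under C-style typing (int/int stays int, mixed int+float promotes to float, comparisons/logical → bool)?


Operand types: int * float
Rule: mixed int/float promotes to float; int/int stays int
Result type: float


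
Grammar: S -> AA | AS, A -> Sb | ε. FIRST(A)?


Per alternative of A: FIRST(Sb) = {b}; FIRST(ε) = {ε}
FIRST(A) = {b, ε}


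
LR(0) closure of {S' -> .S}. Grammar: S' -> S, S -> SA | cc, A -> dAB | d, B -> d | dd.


Start: S' -> .S
For each item with dot before a nonterminal B, add B -> .γ for every B-production
Closure: [S' -> .S, S -> .SA, S -> .cc]


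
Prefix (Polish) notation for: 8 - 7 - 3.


left-to-right (same/higher precedence on left): tree is (- (- 8 7) 3)
Prefix: - - 8 7 3


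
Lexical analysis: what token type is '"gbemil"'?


Pattern: double-quoted sequence
Type: STRING_LITERAL


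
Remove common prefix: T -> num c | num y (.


Common prefix: 'num'
Factored: T -> num T', T' -> c | y (


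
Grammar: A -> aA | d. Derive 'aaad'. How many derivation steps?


Derivation: A => aA => aaA => aaaA => aaad
Steps: 4


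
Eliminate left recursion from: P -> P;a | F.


Left-recursive alternatives: P;a; non-recursive: F
Introduce P': P -> FP', P' -> ;aP' | ε


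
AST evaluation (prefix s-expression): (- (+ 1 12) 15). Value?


Evaluate inner: (+ 1 12) = 13
Evaluate root: (- 13 15) = -2
Result: -2


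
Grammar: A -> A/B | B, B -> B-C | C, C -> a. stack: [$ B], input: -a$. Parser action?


shift '-' to continue B -> B-C
Action: shift


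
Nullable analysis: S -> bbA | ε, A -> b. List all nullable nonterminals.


A nonterminal is nullable iff some alternative derives ε (directly, or every symbol in it is nullable)
Nullable: {S}


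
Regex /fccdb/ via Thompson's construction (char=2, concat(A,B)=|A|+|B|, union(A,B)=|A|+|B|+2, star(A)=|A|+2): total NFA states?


Syntax tree has 5 char leaf(s), 0 union(s), 0 star(s)
chars contribute 5×2 = 10; each union adds +2; each star adds +2
Total: 10 + 0 + 0 = 10 states


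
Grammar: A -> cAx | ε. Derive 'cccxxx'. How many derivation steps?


Derivation: A => cAx => ccAxx => cccAxxx => cccxxx
Steps: 4


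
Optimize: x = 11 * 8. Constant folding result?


11 * 8 = 88 at compile time
Optimized: x = 88


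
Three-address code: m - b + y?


Break into single-operator statements:
t1 = m - b
t2 = t1 + y


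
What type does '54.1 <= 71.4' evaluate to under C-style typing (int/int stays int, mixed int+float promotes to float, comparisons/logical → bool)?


Operand types: float <= float
Rule: comparison yields bool
Result type: bool


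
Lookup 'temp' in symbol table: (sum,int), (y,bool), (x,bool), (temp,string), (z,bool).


Lookup 'temp' → type string


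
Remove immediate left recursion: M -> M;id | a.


Left-recursive alternatives: M;id; non-recursive: a
Introduce M': M -> aM', M' -> ;idM' | ε


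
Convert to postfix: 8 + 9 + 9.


Left to right (same or higher precedence on left)
Postfix: 8 9 + 9 +


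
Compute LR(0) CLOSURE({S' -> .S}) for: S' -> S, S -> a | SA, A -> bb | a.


Start: S' -> .S
For each item with dot before a nonterminal B, add B -> .γ for every B-production
Closure: [S' -> .S, S -> .a, S -> .SA]


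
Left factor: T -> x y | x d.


Common prefix: 'x'
Factored: T -> x T', T' -> y | d


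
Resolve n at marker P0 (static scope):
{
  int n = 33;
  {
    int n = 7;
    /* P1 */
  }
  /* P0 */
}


n declared in the same block as P0
n = 33


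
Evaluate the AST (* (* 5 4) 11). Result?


Evaluate inner: (* 5 4) = 20
Evaluate root: (* 20 11) = 220
Result: 220


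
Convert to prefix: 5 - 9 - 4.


left-to-right (same/higher precedence on left): tree is (- (- 5 9) 4)
Prefix: - - 5 9 4


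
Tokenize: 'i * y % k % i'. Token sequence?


Scan left to right, longest-match per lexeme
Tokens: ID(i), OP(*), ID(y), OP(%), ID(k), OP(%), ID(i)


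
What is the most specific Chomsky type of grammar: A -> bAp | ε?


Single nonterminal LHS, but b^n p^n is not regular
Classification: Type 2 (Context-Free)


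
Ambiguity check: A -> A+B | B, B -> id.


precedence layered via separate nonterminal B: deterministic
Unambiguous


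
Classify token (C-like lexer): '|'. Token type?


Pattern: operator symbol
Type: OPERATOR


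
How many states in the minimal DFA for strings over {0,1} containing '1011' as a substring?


KMP-style automaton: 4 progress states + 1 absorbing accept = 5
Minimal DFA: 5 states


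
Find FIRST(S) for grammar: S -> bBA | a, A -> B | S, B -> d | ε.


Per alternative of S: FIRST(bBA) = {b}; FIRST(a) = {a}
FIRST(S) = {a, b}


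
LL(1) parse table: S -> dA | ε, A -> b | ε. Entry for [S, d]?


For [S, d]: 'd' ∈ FIRST(dA)
Entry: S -> dA


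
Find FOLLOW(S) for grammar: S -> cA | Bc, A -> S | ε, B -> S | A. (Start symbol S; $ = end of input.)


$ ∈ FOLLOW(S). For each A -> αBβ: add FIRST(β)\{ε} to FOLLOW(B); if β nullable, add FOLLOW(A).
FOLLOW(S) = {$, c}


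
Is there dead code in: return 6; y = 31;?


statement follows a return and is unreachable
Dead: 'y = 31'


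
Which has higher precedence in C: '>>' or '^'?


'>>' is shift (level 8); '^' is bitwise XOR (level 4)
Higher level binds tighter
'>>' has higher precedence than '^'


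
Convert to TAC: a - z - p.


Break into single-operator statements:
t1 = a - z
t2 = t1 - p


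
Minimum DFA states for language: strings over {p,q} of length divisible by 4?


Track length mod 4: states 0..3, accept at 0
Minimal DFA: 4 states


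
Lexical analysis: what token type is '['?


Pattern: delimiter/punctuation
Type: PUNCTUATION


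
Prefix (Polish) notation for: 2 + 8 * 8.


'*' binds tighter: tree is (+ 2 (* 8 8))
Prefix: + 2 * 8 8


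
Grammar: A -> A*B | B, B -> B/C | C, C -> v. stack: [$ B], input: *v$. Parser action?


lookahead ∉ {/} so B won't extend; reduce A -> B
Action: reduce (A -> B)


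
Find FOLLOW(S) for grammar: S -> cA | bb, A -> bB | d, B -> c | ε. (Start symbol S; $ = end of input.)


$ ∈ FOLLOW(S). For each A -> αBβ: add FIRST(β)\{ε} to FOLLOW(B); if β nullable, add FOLLOW(A).
FOLLOW(S) = {$}


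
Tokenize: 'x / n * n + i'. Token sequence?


Scan left to right, longest-match per lexeme
Tokens: ID(x), OP(/), ID(n), OP(*), ID(n), OP(+), ID(i)


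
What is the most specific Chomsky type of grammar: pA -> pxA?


LHS has context (more than one symbol) and |LHS| ≤ |RHS|
Classification: Type 1 (Context-Sensitive)


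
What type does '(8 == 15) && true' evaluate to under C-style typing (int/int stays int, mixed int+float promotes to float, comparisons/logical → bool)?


Operand types: bool && bool
Rule: logical operators take bool operands and yield bool
Result type: bool


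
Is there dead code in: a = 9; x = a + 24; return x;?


a is read by x's definition; x is returned
No dead code


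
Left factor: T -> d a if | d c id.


Common prefix: 'd'
Factored: T -> d T', T' -> a if | c id


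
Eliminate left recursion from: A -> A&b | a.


Left-recursive alternatives: A&b; non-recursive: a
Introduce A': A -> aA', A' -> &bA' | ε


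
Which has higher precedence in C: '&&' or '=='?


'==' is equality (level 6); '&&' is logical AND (level 2)
Higher level binds tighter
'==' has higher precedence than '&&'


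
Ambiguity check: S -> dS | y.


right-linear, alternatives start with distinct terminals 'd' vs 'y': unique leftmost derivation
Unambiguous


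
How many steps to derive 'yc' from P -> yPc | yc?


Derivation: P => yc
Steps: 1


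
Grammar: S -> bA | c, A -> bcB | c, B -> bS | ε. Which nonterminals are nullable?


A nonterminal is nullable iff some alternative derives ε (directly, or every symbol in it is nullable)
Nullable: {B}


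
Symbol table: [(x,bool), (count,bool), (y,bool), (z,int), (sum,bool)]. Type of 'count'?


Lookup 'count' → type bool


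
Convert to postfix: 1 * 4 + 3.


Left to right (same or higher precedence on left)
Postfix: 1 4 * 3 +


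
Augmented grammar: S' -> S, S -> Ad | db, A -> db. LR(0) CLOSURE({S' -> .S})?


Start: S' -> .S
For each item with dot before a nonterminal B, add B -> .γ for every B-production
Closure: [S' -> .S, S -> .Ad, S -> .db, A -> .db]


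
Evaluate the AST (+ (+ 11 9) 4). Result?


Evaluate inner: (+ 11 9) = 20
Evaluate root: (+ 20 4) = 24
Result: 24


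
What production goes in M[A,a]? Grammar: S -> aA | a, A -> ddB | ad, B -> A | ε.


For [A, a]: 'a' ∈ FIRST(ad)
Entry: A -> ad


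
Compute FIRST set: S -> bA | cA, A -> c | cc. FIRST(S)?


Per alternative of S: FIRST(bA) = {b}; FIRST(cA) = {c}
FIRST(S) = {b, c}


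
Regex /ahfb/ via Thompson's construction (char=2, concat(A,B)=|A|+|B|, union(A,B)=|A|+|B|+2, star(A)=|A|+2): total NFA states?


Syntax tree has 4 char leaf(s), 0 union(s), 0 star(s)
chars contribute 4×2 = 8; each union adds +2; each star adds +2
Total: 8 + 0 + 0 = 8 states


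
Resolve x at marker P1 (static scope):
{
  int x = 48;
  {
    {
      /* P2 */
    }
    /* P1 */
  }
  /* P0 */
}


P1's block does not declare x; resolves to the enclosing declaration at depth 0
x = 48


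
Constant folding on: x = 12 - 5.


12 - 5 = 7 at compile time
Optimized: x = 7


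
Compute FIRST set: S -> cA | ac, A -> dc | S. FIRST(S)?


Per alternative of S: FIRST(cA) = {c}; FIRST(ac) = {a}
FIRST(S) = {a, c}


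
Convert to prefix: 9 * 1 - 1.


left-to-right (same/higher precedence on left): tree is (- (* 9 1) 1)
Prefix: - * 9 1 1


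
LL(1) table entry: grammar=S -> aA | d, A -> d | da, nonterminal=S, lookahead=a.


For [S, a]: 'a' ∈ FIRST(aA)
Entry: S -> aA


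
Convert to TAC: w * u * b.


Break into single-operator statements:
t1 = w * u
t2 = t1 * b


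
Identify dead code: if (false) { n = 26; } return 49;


condition is constant false, so the whole block is unreachable
Dead: 'if (false) { n = 26; }'


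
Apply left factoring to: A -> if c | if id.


Common prefix: 'if'
Factored: A -> if A', A' -> c | id


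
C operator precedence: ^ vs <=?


'<=' is relational (level 7); '^' is bitwise XOR (level 4)
Higher level binds tighter
'<=' has higher precedence than '^'


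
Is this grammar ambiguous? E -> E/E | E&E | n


'n/n&n' has two parse trees (no precedence encoded between / and &)
Ambiguous


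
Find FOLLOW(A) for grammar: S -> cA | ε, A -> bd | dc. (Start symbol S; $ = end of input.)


$ ∈ FOLLOW(S). For each A -> αBβ: add FIRST(β)\{ε} to FOLLOW(B); if β nullable, add FOLLOW(A).
FOLLOW(A) = {$}


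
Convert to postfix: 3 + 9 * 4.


* has higher precedence, evaluate 9*4 first
Postfix: 3 9 4 * +


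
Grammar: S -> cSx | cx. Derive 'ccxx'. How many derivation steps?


Derivation: S => cSx => ccxx
Steps: 2


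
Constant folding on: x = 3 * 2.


3 * 2 = 6 at compile time
Optimized: x = 6


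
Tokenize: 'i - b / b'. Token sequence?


Scan left to right, longest-match per lexeme
Tokens: ID(i), OP(-), ID(b), OP(/), ID(b)


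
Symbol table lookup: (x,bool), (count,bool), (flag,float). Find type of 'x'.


Lookup 'x' → type bool


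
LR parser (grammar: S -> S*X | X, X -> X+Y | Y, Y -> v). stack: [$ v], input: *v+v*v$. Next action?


'v' on top is the handle for Y -> v
Action: reduce (Y -> v)


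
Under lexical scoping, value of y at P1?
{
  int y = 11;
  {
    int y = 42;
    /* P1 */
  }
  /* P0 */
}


y declared in the same block as P1
y = 42


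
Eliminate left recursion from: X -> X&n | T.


Left-recursive alternatives: X&n; non-recursive: T
Introduce X': X -> TX', X' -> &nX' | ε


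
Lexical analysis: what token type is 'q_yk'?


Pattern: letter/underscore followed by alphanumerics, not a keyword
Type: IDENTIFIER


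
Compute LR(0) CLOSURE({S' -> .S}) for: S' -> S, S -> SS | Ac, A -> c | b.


Start: S' -> .S
For each item with dot before a nonterminal B, add B -> .γ for every B-production
Closure: [S' -> .S, S -> .SS, S -> .Ac, A -> .c, A -> .b]


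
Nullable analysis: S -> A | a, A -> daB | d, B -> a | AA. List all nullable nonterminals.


A nonterminal is nullable iff some alternative derives ε (directly, or every symbol in it is nullable)
Nullable: {}


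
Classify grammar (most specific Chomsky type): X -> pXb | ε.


Single nonterminal LHS, but p^n b^n is not regular
Classification: Type 2 (Context-Free)


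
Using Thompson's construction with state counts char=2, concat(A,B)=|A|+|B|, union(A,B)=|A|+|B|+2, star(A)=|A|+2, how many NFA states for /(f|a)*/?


Syntax tree has 2 char leaf(s), 1 union(s), 1 star(s)
chars contribute 2×2 = 4; each union adds +2; each star adds +2
Total: 4 + 2 + 2 = 8 states


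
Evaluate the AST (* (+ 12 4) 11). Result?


Evaluate inner: (+ 12 4) = 16
Evaluate root: (* 16 11) = 176
Result: 176


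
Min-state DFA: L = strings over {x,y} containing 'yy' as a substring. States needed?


KMP-style automaton: 2 progress states + 1 absorbing accept = 3
Minimal DFA: 3 states


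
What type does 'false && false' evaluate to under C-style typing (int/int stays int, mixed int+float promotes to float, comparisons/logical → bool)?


Operand types: bool && bool
Rule: logical operators take bool operands and yield bool
Result type: bool


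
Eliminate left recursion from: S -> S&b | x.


Left-recursive alternatives: S&b; non-recursive: x
Introduce S': S -> xS', S' -> &bS' | ε


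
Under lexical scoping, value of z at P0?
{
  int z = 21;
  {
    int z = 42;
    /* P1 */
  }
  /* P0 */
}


z declared in the same block as P0
z = 21


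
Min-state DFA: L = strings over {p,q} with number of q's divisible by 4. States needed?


Track (count of q) mod 4: states 0..3, accept at 0
Minimal DFA: 4 states


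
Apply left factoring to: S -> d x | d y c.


Common prefix: 'd'
Factored: S -> d S', S' -> x | y c


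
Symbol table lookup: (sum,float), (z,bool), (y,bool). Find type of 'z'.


Lookup 'z' → type bool


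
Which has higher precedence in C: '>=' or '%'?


'%' is multiplicative (level 10); '>=' is relational (level 7)
Higher level binds tighter
'%' has higher precedence than '>='


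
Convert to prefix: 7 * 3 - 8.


left-to-right (same/higher precedence on left): tree is (- (* 7 3) 8)
Prefix: - * 7 3 8


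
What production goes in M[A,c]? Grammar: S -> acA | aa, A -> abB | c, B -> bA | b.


For [A, c]: 'c' ∈ FIRST(c)
Entry: A -> c


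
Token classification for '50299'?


Pattern: digits only
Type: INTEGER_LITERAL


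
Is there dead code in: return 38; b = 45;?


statement follows a return and is unreachable
Dead: 'b = 45'


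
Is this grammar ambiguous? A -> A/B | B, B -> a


precedence layered via separate nonterminal B: deterministic
Unambiguous


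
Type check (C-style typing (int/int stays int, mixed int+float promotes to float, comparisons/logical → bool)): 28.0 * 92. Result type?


Operand types: float * int
Rule: mixed int/float promotes to float; int/int stays int
Result type: float


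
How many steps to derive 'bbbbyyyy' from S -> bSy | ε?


Derivation: S => bSy => bbSyy => bbbSyyy => bbbbSyyyy => bbbbyyyy
Steps: 5


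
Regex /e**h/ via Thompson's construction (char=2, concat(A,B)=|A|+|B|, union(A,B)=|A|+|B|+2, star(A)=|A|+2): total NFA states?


Syntax tree has 2 char leaf(s), 0 union(s), 2 star(s)
chars contribute 2×2 = 4; each union adds +2; each star adds +2
Total: 4 + 0 + 4 = 8 states


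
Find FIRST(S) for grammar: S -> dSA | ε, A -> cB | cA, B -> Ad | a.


Per alternative of S: FIRST(dSA) = {d}; FIRST(ε) = {ε}
FIRST(S) = {d, ε}


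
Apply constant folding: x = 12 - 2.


12 - 2 = 10 at compile time
Optimized: x = 10


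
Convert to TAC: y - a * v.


Break into single-operator statements:
t1 = a * v
t2 = y - t1


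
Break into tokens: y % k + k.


Scan left to right, longest-match per lexeme
Tokens: ID(y), OP(%), ID(k), OP(+), ID(k)


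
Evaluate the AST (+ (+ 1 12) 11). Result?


Evaluate inner: (+ 1 12) = 13
Evaluate root: (+ 13 11) = 24
Result: 24


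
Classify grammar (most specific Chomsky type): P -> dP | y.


Right-linear: every RHS is a terminal or a terminal followed by one nonterminal
Classification: Type 3 (Regular)


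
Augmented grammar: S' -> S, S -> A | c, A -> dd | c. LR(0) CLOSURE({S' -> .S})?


Start: S' -> .S
For each item with dot before a nonterminal B, add B -> .γ for every B-production
Closure: [S' -> .S, S -> .A, S -> .c, A -> .dd, A -> .c]


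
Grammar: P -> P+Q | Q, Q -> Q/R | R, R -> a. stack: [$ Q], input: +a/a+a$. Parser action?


lookahead ∉ {/} so Q won't extend; reduce P -> Q
Action: reduce (P -> Q)


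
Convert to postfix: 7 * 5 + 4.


Left to right (same or higher precedence on left)
Postfix: 7 5 * 4 +


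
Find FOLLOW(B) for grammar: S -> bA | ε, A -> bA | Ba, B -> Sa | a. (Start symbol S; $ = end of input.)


$ ∈ FOLLOW(S). For each A -> αBβ: add FIRST(β)\{ε} to FOLLOW(B); if β nullable, add FOLLOW(A).
FOLLOW(B) = {a}


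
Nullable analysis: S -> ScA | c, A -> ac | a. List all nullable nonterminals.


A nonterminal is nullable iff some alternative derives ε (directly, or every symbol in it is nullable)
Nullable: {}


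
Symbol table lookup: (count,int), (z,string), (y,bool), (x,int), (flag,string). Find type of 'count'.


Lookup 'count' → type int


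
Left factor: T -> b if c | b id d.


Common prefix: 'b'
Factored: T -> b T', T' -> if c | id d


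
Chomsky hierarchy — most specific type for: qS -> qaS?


LHS has context (more than one symbol) and |LHS| ≤ |RHS|
Classification: Type 1 (Context-Sensitive)


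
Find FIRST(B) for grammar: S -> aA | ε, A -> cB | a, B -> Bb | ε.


Per alternative of B: FIRST(Bb) = {b}; FIRST(ε) = {ε}
FIRST(B) = {b, ε}


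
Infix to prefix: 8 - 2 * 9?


'*' binds tighter: tree is (- 8 (* 2 9))
Prefix: - 8 * 2 9


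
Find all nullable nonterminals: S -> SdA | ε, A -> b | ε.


A nonterminal is nullable iff some alternative derives ε (directly, or every symbol in it is nullable)
Nullable: {A, S}


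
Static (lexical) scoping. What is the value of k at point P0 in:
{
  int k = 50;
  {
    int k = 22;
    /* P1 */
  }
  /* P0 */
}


k declared in the same block as P0
k = 50


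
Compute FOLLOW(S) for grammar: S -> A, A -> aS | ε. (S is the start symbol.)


$ ∈ FOLLOW(S). For each A -> αBβ: add FIRST(β)\{ε} to FOLLOW(B); if β nullable, add FOLLOW(A).
FOLLOW(S) = {$}


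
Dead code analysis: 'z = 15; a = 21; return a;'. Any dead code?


z is assigned but never read
Dead: 'z = 15'


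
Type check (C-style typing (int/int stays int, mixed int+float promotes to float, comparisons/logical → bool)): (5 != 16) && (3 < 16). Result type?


Operand types: bool && bool
Rule: logical operators take bool operands and yield bool
Result type: bool


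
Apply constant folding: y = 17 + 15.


17 + 15 = 32 at compile time
Optimized: y = 32


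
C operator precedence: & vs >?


'>' is relational (level 7); '&' is bitwise AND (level 5)
Higher level binds tighter
'>' has higher precedence than '&'


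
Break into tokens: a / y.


Scan left to right, longest-match per lexeme
Tokens: ID(a), OP(/), ID(y)


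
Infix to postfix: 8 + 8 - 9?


Left to right (same or higher precedence on left)
Postfix: 8 8 + 9 -


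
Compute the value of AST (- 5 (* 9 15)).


Evaluate inner: (* 9 15) = 135
Evaluate root: (- 5 135) = -130
Result: -130


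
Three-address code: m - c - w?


Break into single-operator statements:
t1 = m - c
t2 = t1 - w


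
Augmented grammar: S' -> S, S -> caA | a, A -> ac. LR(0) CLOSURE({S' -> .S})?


Start: S' -> .S
For each item with dot before a nonterminal B, add B -> .γ for every B-production
Closure: [S' -> .S, S -> .caA, S -> .a]


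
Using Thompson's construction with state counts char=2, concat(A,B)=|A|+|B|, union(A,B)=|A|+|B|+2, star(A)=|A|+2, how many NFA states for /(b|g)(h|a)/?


Syntax tree has 4 char leaf(s), 2 union(s), 0 star(s)
chars contribute 4×2 = 8; each union adds +2; each star adds +2
Total: 8 + 4 + 0 = 12 states


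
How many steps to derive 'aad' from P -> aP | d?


Derivation: P => aP => aaP => aad
Steps: 3


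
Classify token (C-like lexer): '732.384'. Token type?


Pattern: digits with a decimal point
Type: FLOAT_LITERAL


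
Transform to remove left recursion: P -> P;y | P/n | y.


Left-recursive alternatives: P;y, P/n; non-recursive: y
Introduce P': P -> yP', P' -> ;yP' | /nP' | ε


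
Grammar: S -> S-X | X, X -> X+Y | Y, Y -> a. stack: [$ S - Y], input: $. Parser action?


'Y' (not preceded by X+) is the handle for X -> Y
Action: reduce (X -> Y)


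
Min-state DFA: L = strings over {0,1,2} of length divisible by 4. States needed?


Track length mod 4: states 0..3, accept at 0
Minimal DFA: 4 states


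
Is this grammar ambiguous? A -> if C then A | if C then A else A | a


dangling else: 'if C then if C then a else a' parses two ways
Ambiguous


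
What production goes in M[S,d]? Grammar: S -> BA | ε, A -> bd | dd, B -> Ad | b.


For [S, d]: 'd' ∈ FIRST(BA)
Entry: S -> BA


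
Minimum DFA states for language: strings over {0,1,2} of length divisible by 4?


Track length mod 4: states 0..3, accept at 0
Minimal DFA: 4 states


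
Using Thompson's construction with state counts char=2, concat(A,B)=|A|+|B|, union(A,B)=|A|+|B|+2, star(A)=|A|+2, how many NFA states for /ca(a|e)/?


Syntax tree has 4 char leaf(s), 1 union(s), 0 star(s)
chars contribute 4×2 = 8; each union adds +2; each star adds +2
Total: 8 + 2 + 0 = 10 states


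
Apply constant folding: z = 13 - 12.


13 - 12 = 1 at compile time
Optimized: z = 1


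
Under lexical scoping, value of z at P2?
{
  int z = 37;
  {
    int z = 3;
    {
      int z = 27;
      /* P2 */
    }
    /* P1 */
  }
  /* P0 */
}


z declared in the same block as P2
z = 27


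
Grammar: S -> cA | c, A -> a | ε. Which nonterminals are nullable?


A nonterminal is nullable iff some alternative derives ε (directly, or every symbol in it is nullable)
Nullable: {A}


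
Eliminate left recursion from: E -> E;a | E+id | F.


Left-recursive alternatives: E;a, E+id; non-recursive: F
Introduce E': E -> FE', E' -> ;aE' | +idE' | ε


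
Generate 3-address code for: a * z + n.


Break into single-operator statements:
t1 = a * z
t2 = t1 + n


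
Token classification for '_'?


Pattern: letter/underscore followed by alphanumerics, not a keyword
Type: IDENTIFIER


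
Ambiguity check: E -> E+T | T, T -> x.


precedence layered via separate nonterminal T: deterministic
Unambiguous


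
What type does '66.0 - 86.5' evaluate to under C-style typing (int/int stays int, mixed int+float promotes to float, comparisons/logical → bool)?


Operand types: float - float
Rule: mixed int/float promotes to float; int/int stays int
Result type: float


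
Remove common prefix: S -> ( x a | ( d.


Common prefix: '('
Factored: S -> ( S', S' -> x a | d


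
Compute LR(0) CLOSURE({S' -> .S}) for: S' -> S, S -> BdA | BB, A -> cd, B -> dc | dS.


Start: S' -> .S
For each item with dot before a nonterminal B, add B -> .γ for every B-production
Closure: [S' -> .S, S -> .BdA, S -> .BB, B -> .dc, B -> .dS]


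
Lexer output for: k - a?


Scan left to right, longest-match per lexeme
Tokens: ID(k), OP(-), ID(a)


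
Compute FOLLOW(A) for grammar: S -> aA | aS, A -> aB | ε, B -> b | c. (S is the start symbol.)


$ ∈ FOLLOW(S). For each A -> αBβ: add FIRST(β)\{ε} to FOLLOW(B); if β nullable, add FOLLOW(A).
FOLLOW(A) = {$}


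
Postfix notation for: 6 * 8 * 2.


Left to right (same or higher precedence on left)
Postfix: 6 8 * 2 *


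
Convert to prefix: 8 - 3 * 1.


'*' binds tighter: tree is (- 8 (* 3 1))
Prefix: - 8 * 3 1


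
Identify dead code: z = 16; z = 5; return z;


first assignment to z is overwritten before any read
Dead: 'z = 16'


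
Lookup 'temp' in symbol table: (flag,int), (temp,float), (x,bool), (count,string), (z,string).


Lookup 'temp' → type float


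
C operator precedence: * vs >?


'*' is multiplicative (level 10); '>' is relational (level 7)
Higher level binds tighter
'*' has higher precedence than '>'


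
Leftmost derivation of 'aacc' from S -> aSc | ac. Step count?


Derivation: S => aSc => aacc
Steps: 2


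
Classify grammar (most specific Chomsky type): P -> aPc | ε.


Single nonterminal LHS, but a^n c^n is not regular
Classification: Type 2 (Context-Free)


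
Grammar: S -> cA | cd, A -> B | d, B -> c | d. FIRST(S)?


Per alternative of S: FIRST(cA) = {c}; FIRST(cd) = {c}
FIRST(S) = {c}


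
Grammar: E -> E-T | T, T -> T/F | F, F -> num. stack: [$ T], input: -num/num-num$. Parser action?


lookahead ∉ {/} so T won't extend; reduce E -> T
Action: reduce (E -> T)


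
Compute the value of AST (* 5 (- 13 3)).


Evaluate inner: (- 13 3) = 10
Evaluate root: (* 5 10) = 50
Result: 50


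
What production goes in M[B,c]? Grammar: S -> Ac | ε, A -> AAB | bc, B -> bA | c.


For [B, c]: 'c' ∈ FIRST(c)
Entry: B -> c


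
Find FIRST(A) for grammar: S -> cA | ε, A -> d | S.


Per alternative of A: FIRST(d) = {d}; FIRST(S) = {c, ε}
FIRST(A) = {c, d, ε}


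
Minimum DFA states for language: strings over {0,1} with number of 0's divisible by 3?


Track (count of 0) mod 3: states 0..2, accept at 0
Minimal DFA: 3 states


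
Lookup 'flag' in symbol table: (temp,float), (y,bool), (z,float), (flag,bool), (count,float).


Lookup 'flag' → type bool


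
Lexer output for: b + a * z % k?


Scan left to right, longest-match per lexeme
Tokens: ID(b), OP(+), ID(a), OP(*), ID(z), OP(%), ID(k)


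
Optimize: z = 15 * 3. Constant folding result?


15 * 3 = 45 at compile time
Optimized: z = 45


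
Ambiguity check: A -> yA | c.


right-linear, alternatives start with distinct terminals 'y' vs 'c': unique leftmost derivation
Unambiguous


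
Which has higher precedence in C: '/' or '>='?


'/' is multiplicative (level 10); '>=' is relational (level 7)
Higher level binds tighter
'/' has higher precedence than '>='


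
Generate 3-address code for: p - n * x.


Break into single-operator statements:
t1 = n * x
t2 = p - t1


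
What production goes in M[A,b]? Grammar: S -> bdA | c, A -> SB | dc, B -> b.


For [A, b]: 'b' ∈ FIRST(SB)
Entry: A -> SB


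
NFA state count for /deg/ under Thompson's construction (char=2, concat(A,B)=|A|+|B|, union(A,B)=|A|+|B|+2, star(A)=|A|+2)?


Syntax tree has 3 char leaf(s), 0 union(s), 0 star(s)
chars contribute 3×2 = 6; each union adds +2; each star adds +2
Total: 6 + 0 + 0 = 6 states


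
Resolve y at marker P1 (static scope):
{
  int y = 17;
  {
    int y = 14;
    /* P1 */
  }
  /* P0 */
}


y declared in the same block as P1
y = 14


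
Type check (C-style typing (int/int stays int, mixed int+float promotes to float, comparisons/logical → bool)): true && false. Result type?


Operand types: bool && bool
Rule: logical operators take bool operands and yield bool
Result type: bool


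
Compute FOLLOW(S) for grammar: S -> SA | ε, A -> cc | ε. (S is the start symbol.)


$ ∈ FOLLOW(S). For each A -> αBβ: add FIRST(β)\{ε} to FOLLOW(B); if β nullable, add FOLLOW(A).
FOLLOW(S) = {$, c}


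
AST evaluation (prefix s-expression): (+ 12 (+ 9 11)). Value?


Evaluate inner: (+ 9 11) = 20
Evaluate root: (+ 12 20) = 32
Result: 32


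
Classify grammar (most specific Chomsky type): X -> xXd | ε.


Single nonterminal LHS, but x^n d^n is not regular
Classification: Type 2 (Context-Free)


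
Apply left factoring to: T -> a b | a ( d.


Common prefix: 'a'
Factored: T -> a T', T' -> b | ( d


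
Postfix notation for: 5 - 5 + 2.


Left to right (same or higher precedence on left)
Postfix: 5 5 - 2 +


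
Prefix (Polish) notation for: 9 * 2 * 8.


left-to-right (same/higher precedence on left): tree is (* (* 9 2) 8)
Prefix: * * 9 2 8


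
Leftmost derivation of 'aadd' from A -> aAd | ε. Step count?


Derivation: A => aAd => aaAdd => aadd
Steps: 3


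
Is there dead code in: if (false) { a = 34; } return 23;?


condition is constant false, so the whole block is unreachable
Dead: 'if (false) { a = 34; }'


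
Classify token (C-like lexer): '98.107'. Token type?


Pattern: digits with a decimal point
Type: FLOAT_LITERAL


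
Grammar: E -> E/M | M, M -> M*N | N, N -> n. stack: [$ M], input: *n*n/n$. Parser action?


shift '*' to continue M -> M*N
Action: shift


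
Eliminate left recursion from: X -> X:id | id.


Left-recursive alternatives: X:id; non-recursive: id
Introduce X': X -> idX', X' -> :idX' | ε


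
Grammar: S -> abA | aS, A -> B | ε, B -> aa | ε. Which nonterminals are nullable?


A nonterminal is nullable iff some alternative derives ε (directly, or every symbol in it is nullable)
Nullable: {A, B}


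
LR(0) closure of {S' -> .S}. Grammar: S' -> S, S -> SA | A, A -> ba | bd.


Start: S' -> .S
For each item with dot before a nonterminal B, add B -> .γ for every B-production
Closure: [S' -> .S, S -> .SA, S -> .A, A -> .ba, A -> .bd]


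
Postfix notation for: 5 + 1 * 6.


* has higher precedence, evaluate 1*6 first
Postfix: 5 1 6 * +


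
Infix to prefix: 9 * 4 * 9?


left-to-right (same/higher precedence on left): tree is (* (* 9 4) 9)
Prefix: * * 9 4 9


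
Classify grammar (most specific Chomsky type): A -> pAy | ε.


Single nonterminal LHS, but p^n y^n is not regular
Classification: Type 2 (Context-Free)


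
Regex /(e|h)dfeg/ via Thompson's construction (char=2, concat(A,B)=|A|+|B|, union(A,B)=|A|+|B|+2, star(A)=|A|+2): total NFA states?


Syntax tree has 6 char leaf(s), 1 union(s), 0 star(s)
chars contribute 6×2 = 12; each union adds +2; each star adds +2
Total: 12 + 2 + 0 = 14 states


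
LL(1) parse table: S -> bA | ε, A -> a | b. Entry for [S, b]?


For [S, b]: 'b' ∈ FIRST(bA)
Entry: S -> bA


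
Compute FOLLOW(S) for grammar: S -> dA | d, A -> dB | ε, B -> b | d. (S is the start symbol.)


$ ∈ FOLLOW(S). For each A -> αBβ: add FIRST(β)\{ε} to FOLLOW(B); if β nullable, add FOLLOW(A).
FOLLOW(S) = {$}


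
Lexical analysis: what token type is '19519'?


Pattern: digits only
Type: INTEGER_LITERAL


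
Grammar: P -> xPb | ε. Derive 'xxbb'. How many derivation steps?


Derivation: P => xPb => xxPbb => xxbb
Steps: 3


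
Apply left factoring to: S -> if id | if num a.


Common prefix: 'if'
Factored: S -> if S', S' -> id | num a


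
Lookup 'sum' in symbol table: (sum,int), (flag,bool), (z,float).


Lookup 'sum' → type int


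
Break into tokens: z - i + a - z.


Scan left to right, longest-match per lexeme
Tokens: ID(z), OP(-), ID(i), OP(+), ID(a), OP(-), ID(z)


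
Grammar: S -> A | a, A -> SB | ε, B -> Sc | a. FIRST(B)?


Per alternative of B: FIRST(Sc) = {a, c}; FIRST(a) = {a}
FIRST(B) = {a, c}


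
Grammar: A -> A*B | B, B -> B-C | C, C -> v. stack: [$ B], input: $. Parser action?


lookahead ∉ {-} so B won't extend; reduce A -> B
Action: reduce (A -> B)


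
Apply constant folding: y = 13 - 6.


13 - 6 = 7 at compile time
Optimized: y = 7


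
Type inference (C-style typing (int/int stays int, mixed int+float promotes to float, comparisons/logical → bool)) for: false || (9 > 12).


Operand types: bool || bool
Rule: logical operators take bool operands and yield bool
Result type: bool
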